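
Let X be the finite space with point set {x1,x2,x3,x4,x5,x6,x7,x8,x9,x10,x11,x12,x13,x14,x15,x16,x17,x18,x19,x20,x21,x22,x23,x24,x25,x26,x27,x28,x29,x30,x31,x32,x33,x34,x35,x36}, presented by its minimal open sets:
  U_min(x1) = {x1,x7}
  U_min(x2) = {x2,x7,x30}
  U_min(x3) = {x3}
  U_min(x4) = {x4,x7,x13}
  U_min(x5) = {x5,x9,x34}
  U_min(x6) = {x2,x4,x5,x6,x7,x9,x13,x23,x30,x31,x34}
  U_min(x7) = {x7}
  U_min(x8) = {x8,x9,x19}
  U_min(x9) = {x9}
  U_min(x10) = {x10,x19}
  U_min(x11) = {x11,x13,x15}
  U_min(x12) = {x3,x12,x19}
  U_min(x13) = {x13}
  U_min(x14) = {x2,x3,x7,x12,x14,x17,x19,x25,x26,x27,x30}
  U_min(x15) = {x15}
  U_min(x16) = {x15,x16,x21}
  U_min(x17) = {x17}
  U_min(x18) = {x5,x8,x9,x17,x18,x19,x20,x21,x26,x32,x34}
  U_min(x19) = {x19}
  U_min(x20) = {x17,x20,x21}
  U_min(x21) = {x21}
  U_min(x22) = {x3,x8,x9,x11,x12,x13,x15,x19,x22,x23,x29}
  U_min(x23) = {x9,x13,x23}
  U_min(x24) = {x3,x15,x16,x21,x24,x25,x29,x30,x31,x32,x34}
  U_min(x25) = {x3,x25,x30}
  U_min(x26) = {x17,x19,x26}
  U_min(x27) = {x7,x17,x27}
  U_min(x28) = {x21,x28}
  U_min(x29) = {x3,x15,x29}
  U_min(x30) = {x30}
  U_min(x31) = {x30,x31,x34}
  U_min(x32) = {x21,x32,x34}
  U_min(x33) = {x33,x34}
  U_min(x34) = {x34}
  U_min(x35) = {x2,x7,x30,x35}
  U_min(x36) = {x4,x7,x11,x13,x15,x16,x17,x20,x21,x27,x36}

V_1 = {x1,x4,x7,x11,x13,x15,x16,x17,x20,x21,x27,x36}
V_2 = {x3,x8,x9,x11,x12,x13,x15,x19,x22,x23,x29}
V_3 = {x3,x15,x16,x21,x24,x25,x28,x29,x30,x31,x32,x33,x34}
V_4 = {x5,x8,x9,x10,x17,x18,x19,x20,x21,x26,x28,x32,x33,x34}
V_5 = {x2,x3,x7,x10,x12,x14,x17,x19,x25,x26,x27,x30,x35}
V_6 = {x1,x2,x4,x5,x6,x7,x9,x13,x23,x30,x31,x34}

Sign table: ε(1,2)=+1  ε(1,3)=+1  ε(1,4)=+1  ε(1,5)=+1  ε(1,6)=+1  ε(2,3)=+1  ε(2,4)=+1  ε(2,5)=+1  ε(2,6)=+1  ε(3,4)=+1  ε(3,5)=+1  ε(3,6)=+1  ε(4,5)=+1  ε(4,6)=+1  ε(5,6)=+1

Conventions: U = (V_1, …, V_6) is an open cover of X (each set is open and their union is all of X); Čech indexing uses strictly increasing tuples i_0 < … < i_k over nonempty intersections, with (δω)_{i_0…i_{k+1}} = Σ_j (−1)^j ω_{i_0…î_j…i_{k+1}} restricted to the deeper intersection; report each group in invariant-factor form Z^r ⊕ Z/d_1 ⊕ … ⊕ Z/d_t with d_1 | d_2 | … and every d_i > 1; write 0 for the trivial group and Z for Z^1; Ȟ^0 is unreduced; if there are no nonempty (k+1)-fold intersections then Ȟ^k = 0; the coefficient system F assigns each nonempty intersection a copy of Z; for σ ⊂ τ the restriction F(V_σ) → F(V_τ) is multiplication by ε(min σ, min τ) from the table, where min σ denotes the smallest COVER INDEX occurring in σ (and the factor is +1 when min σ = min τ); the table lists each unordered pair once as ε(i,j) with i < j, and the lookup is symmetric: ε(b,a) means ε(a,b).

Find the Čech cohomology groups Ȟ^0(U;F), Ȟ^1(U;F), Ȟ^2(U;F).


nerve of the cover:
  V12={x11,x13,x15} V13={x15,x16,x21} V14={x17,x20,x21} V15={x7,x17,x27} V16={x1,x4,x7,x13} V23={x3,x15,x29} V24={x8,x9,x19} V25={x3,x12,x19} V26={x9,x13,x23} V34={x21,x28,x32,x33,x34} V35={x3,x25,x30} V36={x30,x31,x34} V45={x10,x17,x19,x26} V46={x5,x9,x34} V56={x2,x7,x30}
  V123={x15} V126={x13} V134={x21} V145={x17} V156={x7} V235={x3} V245={x19} V246={x9} V346={x34} V356={x30}
C dims 6,15,10; δ0: rk 5, SNF 1^5; δ1: rk 10, SNF 1^9·2
Ȟ^0 = (6 − 5) − 0 = 1, so Ȟ^0 ≅ Z
Ȟ^1 = (15 − 10) − 5 = 0, so Ȟ^1 ≅ 0
Ȟ^2 = (10 − 0) − 10 = 0 plus torsion [2], so Ȟ^2 ≅ Z/2

Ȟ^0(U;F) ≅ Z, Ȟ^1(U;F) ≅ 0, Ȟ^2(U;F) ≅ Z/2


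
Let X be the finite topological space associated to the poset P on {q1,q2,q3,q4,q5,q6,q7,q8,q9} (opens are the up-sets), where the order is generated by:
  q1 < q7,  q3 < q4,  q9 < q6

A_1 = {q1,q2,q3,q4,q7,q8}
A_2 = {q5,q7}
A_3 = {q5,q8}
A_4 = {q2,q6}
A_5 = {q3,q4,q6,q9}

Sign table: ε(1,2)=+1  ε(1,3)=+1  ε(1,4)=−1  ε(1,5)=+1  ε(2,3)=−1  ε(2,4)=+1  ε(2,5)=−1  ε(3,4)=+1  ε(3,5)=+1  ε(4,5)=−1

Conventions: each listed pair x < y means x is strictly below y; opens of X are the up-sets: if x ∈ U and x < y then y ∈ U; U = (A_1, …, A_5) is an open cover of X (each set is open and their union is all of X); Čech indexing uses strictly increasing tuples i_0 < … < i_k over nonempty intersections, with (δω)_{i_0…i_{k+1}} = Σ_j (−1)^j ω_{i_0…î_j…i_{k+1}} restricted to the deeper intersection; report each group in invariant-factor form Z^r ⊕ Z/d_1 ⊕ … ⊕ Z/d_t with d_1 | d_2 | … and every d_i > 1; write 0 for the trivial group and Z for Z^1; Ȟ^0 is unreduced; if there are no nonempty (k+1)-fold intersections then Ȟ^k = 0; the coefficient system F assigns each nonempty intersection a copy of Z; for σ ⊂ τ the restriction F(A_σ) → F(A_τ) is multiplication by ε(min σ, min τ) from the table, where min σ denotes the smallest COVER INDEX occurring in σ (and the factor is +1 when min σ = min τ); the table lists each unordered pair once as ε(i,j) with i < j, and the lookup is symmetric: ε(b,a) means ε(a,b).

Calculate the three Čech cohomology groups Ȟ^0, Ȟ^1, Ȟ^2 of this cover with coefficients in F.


nonempty intersections:
  A12={q7} A13={q8} A14={q2} A15={q3,q4} A23={q5} A45={q6}
C dims 5,6; δ0: rk 5, SNF 1^4·2
Ȟ^0: (5−5)−0=0 ⇒ 0
Ȟ^1: (6−0)−5=1 plus torsion [2] ⇒ Z ⊕ Z/2
Ȟ^2: (0−0)−0=0 ⇒ 0

Ȟ^0 = 0, Ȟ^1 = Z ⊕ Z/2 and Ȟ^2 = 0


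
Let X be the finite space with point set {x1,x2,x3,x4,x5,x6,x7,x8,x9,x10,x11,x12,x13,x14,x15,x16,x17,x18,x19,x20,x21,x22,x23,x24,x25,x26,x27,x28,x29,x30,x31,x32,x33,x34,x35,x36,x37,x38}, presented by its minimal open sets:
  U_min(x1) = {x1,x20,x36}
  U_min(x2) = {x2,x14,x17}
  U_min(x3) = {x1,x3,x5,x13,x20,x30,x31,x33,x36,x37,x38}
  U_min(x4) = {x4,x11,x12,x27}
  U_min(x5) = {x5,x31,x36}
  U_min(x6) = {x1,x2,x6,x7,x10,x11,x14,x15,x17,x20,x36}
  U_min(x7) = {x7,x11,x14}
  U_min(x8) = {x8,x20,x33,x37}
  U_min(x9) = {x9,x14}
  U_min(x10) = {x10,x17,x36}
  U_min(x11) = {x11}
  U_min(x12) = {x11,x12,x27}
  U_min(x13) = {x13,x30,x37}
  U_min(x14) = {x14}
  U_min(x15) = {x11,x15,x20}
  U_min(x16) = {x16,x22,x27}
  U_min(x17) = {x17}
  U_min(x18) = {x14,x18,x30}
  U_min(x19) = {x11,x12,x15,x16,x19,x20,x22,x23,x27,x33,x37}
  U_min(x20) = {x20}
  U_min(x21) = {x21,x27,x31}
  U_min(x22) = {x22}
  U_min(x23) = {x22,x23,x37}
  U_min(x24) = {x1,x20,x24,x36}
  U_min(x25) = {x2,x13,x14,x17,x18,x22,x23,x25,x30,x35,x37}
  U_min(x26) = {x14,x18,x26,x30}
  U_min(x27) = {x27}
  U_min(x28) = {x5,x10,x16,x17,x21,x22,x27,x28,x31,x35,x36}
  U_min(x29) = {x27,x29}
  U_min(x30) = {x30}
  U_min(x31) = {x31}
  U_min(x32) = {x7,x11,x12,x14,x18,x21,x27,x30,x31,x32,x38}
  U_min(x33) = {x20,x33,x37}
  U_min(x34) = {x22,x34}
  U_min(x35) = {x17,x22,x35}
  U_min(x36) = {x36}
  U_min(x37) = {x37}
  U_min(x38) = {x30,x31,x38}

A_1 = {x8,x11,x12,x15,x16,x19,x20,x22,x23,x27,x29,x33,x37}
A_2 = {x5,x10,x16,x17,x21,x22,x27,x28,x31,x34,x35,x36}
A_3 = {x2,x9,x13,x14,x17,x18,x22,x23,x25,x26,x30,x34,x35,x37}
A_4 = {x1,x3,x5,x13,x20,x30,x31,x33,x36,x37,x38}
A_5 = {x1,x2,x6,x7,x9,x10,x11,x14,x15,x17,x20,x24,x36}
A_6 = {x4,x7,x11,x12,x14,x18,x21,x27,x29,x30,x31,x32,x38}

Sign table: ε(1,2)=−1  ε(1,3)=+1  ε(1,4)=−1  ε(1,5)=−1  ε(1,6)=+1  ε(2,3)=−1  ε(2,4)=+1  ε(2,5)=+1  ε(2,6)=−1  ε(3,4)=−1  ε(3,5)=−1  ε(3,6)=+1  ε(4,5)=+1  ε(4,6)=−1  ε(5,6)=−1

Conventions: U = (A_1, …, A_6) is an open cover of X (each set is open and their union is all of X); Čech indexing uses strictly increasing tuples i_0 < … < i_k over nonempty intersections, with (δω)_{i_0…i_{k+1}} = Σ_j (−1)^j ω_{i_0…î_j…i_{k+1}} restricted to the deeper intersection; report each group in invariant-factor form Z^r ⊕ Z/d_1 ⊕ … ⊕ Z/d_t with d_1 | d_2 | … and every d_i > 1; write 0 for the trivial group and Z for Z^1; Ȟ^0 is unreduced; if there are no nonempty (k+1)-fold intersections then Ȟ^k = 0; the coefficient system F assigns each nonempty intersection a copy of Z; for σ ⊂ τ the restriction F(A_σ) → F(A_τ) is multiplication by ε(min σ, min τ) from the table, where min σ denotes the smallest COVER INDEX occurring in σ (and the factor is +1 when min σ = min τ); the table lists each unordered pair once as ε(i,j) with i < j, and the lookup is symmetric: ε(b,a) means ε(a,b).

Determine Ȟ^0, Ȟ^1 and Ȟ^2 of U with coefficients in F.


nerve simplices:
  A12={x16,x22,x27} A13={x22,x23,x37} A14={x20,x33,x37} A15={x11,x15,x20} A16={x11,x12,x27,x29} A23={x17,x22,x34,x35} A24={x5,x31,x36} A25={x10,x17,x36} A26={x21,x27,x31} A34={x13,x30,x37} A35={x2,x9,x14,x17} A36={x14,x18,x30} A45={x1,x20,x36} A46={x30,x31,x38} A56={x7,x11,x14}
  A123={x22} A126={x27} A134={x37} A145={x20} A156={x11} A235={x17} A245={x36} A246={x31} A346={x30} A356={x14}
C dims 6,15,10; δ0: rk 5, SNF 1^5; δ1: rk 10, SNF 1^9·2
degree 0: 6−5−0 = 1 → Ȟ^0 ≅ Z
degree 1: 15−10−5 = 0 → Ȟ^1 ≅ 0
degree 2: 10−0−10 = 0 plus torsion [2] → Ȟ^2 ≅ Z/2

Ȟ^0(U;F) ≅ Z, Ȟ^1(U;F) ≅ 0 and Ȟ^2(U;F) ≅ Z/2


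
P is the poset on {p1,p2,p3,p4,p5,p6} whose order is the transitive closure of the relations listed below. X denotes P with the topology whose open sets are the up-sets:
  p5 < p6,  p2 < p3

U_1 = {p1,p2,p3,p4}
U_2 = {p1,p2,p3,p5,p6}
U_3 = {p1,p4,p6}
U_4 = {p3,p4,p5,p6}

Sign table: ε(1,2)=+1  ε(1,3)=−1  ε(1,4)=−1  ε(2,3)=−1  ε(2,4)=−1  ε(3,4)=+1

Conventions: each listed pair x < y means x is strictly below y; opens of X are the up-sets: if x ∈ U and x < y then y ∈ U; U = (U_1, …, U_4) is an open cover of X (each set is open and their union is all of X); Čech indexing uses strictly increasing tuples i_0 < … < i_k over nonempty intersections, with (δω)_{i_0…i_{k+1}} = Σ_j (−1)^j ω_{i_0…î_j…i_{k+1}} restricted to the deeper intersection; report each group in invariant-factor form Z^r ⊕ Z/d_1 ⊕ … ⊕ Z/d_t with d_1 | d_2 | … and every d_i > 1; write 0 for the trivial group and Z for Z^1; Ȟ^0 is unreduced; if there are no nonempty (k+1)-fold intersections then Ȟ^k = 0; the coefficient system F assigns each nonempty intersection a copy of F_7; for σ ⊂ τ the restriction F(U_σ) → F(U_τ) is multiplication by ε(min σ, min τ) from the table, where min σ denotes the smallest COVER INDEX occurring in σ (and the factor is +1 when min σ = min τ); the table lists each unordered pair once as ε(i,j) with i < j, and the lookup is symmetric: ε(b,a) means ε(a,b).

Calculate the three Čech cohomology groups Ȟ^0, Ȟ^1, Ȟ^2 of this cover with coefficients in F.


Ȟ^0 = Z/7,  Ȟ^1 = 0,  Ȟ^2 = Z/7

intersection data:
  U12={p1,p2,p3} U13={p1,p4} U14={p3,p4} U23={p1,p6} U24={p3,p5,p6} U34={p4,p6}
  U123={p1} U124={p3} U134={p4} U234={p6}
C dims 4,6,4; δ0: rk_F7 3; δ1: rk_F7 3
Ȟ^0 = (4 − 3) − 0 = 1, so Ȟ^0 ≅ Z/7
Ȟ^1 = (6 − 3) − 3 = 0, so Ȟ^1 ≅ 0
Ȟ^2 = (4 − 0) − 3 = 1, so Ȟ^2 ≅ Z/7


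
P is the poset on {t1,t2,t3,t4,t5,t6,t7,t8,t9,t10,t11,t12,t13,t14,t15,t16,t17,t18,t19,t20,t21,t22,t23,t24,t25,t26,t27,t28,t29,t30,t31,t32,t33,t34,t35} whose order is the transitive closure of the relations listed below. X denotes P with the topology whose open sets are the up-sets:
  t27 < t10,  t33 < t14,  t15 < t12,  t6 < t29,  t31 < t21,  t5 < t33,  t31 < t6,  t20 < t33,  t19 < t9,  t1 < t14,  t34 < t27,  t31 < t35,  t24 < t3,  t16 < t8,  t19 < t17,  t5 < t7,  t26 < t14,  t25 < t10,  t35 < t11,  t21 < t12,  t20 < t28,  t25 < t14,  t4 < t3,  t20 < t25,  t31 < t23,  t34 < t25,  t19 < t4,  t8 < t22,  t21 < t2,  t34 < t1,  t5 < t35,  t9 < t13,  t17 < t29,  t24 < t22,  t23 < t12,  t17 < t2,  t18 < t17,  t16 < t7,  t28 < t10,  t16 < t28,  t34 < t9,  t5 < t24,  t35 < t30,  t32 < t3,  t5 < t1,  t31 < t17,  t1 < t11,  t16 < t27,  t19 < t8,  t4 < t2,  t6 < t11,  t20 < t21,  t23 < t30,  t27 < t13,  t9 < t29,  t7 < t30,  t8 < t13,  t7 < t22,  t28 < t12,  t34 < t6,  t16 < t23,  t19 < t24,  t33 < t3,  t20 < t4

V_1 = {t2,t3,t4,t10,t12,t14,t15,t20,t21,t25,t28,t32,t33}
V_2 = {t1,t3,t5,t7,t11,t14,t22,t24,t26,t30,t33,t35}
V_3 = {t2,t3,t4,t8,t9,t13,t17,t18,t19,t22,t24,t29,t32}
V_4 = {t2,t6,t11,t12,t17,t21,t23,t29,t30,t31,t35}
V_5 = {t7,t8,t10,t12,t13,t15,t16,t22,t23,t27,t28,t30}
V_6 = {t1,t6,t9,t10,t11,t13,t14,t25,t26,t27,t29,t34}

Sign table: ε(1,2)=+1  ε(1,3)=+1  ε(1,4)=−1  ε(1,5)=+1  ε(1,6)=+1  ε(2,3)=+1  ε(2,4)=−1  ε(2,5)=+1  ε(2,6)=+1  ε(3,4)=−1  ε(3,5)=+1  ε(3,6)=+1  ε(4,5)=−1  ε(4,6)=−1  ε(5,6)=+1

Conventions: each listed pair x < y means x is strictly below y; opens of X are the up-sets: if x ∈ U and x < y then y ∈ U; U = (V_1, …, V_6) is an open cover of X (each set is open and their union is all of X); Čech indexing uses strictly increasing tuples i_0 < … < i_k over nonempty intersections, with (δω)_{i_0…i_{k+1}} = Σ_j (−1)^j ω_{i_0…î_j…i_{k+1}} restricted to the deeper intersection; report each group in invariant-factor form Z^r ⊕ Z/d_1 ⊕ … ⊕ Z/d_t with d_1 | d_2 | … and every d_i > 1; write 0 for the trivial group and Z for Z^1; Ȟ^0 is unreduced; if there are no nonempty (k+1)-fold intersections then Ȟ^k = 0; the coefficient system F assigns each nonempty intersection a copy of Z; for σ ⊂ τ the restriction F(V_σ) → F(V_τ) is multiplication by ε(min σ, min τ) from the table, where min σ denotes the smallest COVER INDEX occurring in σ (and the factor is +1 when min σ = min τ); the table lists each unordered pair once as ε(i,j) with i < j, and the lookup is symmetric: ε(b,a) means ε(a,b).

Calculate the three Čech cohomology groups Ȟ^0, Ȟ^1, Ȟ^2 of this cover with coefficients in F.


Ȟ^0 = Z, Ȟ^1 = 0, Ȟ^2 = Z/2

cover nerve:
  V12={t3,t14,t33} V13={t2,t3,t4,t32} V14={t2,t12,t21} V15={t10,t12,t15,t28} V16={t10,t14,t25} V23={t3,t22,t24} V24={t11,t30,t35} V25={t7,t22,t30} V26={t1,t11,t14,t26} V34={t2,t17,t29} V35={t8,t13,t22} V36={t9,t13,t29} V45={t12,t23,t30} V46={t6,t11,t29} V56={t10,t13,t27}
  V123={t3} V126={t14} V134={t2} V145={t12} V156={t10} V235={t22} V245={t30} V246={t11} V346={t29} V356={t13}
C dims 6,15,10; δ0: rk 5, SNF 1^5; δ1: rk 10, SNF 1^9·2
Ȟ^0: (6−5)−0=1 ⇒ Z
Ȟ^1: (15−10)−5=0 ⇒ 0
Ȟ^2: (10−0)−10=0 plus torsion [2] ⇒ Z/2


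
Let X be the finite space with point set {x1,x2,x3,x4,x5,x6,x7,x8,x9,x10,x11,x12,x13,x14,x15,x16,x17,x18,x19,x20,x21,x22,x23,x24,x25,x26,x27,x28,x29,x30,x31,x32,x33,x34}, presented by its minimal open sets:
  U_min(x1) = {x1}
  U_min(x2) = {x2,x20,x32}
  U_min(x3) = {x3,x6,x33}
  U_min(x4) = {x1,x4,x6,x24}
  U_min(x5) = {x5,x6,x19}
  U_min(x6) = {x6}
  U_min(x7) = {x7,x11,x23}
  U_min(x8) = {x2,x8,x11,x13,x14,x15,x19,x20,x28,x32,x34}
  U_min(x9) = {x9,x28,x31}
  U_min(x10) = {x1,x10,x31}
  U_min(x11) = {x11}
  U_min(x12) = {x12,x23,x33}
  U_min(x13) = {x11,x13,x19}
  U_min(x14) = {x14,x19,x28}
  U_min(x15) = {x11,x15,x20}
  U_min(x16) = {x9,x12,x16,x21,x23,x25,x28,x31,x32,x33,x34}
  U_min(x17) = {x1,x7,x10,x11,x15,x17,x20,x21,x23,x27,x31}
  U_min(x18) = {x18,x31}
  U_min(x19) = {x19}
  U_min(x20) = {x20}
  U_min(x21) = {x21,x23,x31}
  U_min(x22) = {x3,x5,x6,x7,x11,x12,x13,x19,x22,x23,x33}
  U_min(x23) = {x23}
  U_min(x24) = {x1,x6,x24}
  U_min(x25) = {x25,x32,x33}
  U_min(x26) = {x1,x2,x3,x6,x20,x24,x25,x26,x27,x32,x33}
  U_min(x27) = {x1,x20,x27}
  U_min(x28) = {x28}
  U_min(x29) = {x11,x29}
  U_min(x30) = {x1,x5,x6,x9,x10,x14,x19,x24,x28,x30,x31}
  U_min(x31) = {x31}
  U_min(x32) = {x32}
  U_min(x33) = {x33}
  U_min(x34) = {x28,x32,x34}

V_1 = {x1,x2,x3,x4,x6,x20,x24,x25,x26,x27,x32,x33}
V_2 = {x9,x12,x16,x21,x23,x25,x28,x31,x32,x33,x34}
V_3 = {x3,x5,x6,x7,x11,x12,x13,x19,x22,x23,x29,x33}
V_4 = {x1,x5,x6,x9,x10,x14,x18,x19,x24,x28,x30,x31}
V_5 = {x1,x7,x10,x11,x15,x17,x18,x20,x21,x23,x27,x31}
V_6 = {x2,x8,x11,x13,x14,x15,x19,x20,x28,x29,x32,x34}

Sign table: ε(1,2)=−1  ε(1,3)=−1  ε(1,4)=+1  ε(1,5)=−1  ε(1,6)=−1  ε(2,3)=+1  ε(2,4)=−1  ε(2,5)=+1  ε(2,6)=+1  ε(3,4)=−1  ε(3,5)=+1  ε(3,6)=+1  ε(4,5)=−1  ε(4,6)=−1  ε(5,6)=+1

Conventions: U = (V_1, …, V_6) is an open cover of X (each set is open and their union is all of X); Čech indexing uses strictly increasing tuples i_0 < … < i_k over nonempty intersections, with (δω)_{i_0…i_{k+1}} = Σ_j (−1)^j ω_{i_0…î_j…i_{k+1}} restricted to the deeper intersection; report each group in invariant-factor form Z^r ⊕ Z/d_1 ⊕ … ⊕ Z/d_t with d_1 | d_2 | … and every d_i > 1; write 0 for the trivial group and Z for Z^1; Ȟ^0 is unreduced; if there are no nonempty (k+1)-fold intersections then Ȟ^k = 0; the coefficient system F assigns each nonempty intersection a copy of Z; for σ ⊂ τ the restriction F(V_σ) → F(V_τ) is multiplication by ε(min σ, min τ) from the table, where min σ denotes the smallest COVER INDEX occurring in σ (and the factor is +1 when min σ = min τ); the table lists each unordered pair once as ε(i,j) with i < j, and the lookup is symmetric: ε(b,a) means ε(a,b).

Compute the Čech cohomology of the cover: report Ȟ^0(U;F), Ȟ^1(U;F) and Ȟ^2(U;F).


Ȟ^0(U;F) ≅ Z,  Ȟ^1(U;F) ≅ 0,  Ȟ^2(U;F) ≅ Z/2

nonempty intersections:
  V12={x25,x32,x33} V13={x3,x6,x33} V14={x1,x6,x24} V15={x1,x20,x27} V16={x2,x20,x32} V23={x12,x23,x33} V24={x9,x28,x31} V25={x21,x23,x31} V26={x28,x32,x34} V34={x5,x6,x19} V35={x7,x11,x23} V36={x11,x13,x19,x29} V45={x1,x10,x18,x31} V46={x14,x19,x28} V56={x11,x15,x20}
  V123={x33} V126={x32} V134={x6} V145={x1} V156={x20} V235={x23} V245={x31} V246={x28} V346={x19} V356={x11}
C dims 6,15,10; δ0: rk 5, SNF 1^5; δ1: rk 10, SNF 1^9·2
Ȟ^0: (6−5)−0=1 ⇒ Z
Ȟ^1: (15−10)−5=0 ⇒ 0
Ȟ^2: (10−0)−10=0 plus torsion [2] ⇒ Z/2


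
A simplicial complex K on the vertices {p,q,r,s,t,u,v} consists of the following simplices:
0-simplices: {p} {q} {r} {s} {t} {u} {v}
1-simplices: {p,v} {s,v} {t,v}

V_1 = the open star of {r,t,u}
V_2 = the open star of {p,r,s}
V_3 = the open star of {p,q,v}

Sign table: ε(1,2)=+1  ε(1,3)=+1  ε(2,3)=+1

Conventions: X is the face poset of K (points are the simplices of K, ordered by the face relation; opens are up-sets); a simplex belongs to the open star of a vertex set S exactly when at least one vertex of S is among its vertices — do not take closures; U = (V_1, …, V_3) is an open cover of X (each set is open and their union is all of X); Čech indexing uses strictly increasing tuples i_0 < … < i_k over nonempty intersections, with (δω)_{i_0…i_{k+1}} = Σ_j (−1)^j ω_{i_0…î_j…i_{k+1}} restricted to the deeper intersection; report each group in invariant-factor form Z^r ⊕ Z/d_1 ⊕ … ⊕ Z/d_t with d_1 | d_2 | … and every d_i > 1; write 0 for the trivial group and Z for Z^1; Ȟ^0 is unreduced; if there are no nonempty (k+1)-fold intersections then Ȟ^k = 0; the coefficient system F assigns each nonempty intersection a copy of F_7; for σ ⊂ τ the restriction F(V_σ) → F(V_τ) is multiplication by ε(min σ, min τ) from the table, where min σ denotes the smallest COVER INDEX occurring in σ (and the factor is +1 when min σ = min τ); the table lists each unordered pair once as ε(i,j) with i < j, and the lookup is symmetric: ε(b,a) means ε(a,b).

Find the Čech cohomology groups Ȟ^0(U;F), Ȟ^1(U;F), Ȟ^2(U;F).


nonempty intersections:
  V1={{r},{t},{u},{t,v}} V2={{p},{r},{s},{p,v},{s,v}} V3={{p},{q},{v},{p,v},{s,v},{t,v}}
  V12={{r}} V13={{t,v}} V23={{p},{p,v},{s,v}}
C dims 3,3; δ0: rk_F7 2
Ȟ^0: (3−2)−0=1 ⇒ Z/7
Ȟ^1: (3−0)−2=1 ⇒ Z/7
Ȟ^2: (0−0)−0=0 ⇒ 0

Ȟ^0 ≅ Z/7; Ȟ^1 ≅ Z/7; Ȟ^2 ≅ 0


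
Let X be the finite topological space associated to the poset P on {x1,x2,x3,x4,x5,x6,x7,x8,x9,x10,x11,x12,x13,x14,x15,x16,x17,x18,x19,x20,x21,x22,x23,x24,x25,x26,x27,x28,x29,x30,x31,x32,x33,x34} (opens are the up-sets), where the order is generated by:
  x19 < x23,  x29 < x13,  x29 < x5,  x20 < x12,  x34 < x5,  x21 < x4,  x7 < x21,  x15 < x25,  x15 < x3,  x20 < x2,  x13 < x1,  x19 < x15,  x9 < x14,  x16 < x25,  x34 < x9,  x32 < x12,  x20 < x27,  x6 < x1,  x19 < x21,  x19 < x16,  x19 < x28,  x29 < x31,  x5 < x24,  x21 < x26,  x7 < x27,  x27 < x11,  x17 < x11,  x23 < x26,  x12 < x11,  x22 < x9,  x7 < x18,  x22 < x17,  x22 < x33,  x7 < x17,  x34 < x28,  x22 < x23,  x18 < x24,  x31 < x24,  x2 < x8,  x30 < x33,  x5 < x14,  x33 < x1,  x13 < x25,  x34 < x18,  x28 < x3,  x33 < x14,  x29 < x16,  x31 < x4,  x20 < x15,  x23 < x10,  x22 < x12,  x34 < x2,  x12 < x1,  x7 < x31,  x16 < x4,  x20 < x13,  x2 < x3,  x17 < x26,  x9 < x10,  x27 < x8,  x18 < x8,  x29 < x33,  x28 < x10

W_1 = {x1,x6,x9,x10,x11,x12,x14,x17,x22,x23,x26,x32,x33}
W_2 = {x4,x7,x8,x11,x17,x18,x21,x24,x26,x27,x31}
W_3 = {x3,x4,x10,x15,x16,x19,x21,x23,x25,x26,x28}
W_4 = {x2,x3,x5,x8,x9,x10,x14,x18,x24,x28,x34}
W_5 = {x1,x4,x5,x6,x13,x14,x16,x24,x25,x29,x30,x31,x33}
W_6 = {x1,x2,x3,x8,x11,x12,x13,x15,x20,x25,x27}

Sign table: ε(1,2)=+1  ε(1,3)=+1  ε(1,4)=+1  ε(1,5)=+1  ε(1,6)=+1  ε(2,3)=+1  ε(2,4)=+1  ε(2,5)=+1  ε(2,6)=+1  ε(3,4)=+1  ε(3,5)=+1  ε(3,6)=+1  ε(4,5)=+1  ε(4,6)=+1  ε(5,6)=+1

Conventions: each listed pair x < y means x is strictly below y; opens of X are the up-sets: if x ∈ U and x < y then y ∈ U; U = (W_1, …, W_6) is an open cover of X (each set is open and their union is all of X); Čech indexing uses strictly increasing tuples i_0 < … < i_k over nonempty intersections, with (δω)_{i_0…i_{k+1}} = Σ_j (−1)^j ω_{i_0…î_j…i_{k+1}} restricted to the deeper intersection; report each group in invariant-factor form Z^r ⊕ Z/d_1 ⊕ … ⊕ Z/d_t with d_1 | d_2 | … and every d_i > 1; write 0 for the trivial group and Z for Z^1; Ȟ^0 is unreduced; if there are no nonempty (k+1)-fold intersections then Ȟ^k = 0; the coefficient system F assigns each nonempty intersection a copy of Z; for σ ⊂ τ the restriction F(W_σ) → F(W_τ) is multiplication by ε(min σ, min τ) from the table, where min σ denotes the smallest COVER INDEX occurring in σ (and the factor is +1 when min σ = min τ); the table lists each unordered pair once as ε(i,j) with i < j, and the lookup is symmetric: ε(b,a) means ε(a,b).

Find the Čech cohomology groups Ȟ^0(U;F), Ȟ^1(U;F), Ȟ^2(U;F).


Ȟ^0 ≅ Z, Ȟ^1 ≅ 0, Ȟ^2 ≅ Z/2

intersection data:
  W12={x11,x17,x26} W13={x10,x23,x26} W14={x9,x10,x14} W15={x1,x6,x14,x33} W16={x1,x11,x12} W23={x4,x21,x26} W24={x8,x18,x24} W25={x4,x24,x31} W26={x8,x11,x27} W34={x3,x10,x28} W35={x4,x16,x25} W36={x3,x15,x25} W45={x5,x14,x24} W46={x2,x3,x8} W56={x1,x13,x25}
  W123={x26} W126={x11} W134={x10} W145={x14} W156={x1} W235={x4} W245={x24} W246={x8} W346={x3} W356={x25}
C dims 6,15,10; δ0: rk 5, SNF 1^5; δ1: rk 10, SNF 1^9·2
Ȟ^0 = (6 − 5) − 0 = 1, so Ȟ^0 ≅ Z
Ȟ^1 = (15 − 10) − 5 = 0, so Ȟ^1 ≅ 0
Ȟ^2 = (10 − 0) − 10 = 0 plus torsion [2], so Ȟ^2 ≅ Z/2


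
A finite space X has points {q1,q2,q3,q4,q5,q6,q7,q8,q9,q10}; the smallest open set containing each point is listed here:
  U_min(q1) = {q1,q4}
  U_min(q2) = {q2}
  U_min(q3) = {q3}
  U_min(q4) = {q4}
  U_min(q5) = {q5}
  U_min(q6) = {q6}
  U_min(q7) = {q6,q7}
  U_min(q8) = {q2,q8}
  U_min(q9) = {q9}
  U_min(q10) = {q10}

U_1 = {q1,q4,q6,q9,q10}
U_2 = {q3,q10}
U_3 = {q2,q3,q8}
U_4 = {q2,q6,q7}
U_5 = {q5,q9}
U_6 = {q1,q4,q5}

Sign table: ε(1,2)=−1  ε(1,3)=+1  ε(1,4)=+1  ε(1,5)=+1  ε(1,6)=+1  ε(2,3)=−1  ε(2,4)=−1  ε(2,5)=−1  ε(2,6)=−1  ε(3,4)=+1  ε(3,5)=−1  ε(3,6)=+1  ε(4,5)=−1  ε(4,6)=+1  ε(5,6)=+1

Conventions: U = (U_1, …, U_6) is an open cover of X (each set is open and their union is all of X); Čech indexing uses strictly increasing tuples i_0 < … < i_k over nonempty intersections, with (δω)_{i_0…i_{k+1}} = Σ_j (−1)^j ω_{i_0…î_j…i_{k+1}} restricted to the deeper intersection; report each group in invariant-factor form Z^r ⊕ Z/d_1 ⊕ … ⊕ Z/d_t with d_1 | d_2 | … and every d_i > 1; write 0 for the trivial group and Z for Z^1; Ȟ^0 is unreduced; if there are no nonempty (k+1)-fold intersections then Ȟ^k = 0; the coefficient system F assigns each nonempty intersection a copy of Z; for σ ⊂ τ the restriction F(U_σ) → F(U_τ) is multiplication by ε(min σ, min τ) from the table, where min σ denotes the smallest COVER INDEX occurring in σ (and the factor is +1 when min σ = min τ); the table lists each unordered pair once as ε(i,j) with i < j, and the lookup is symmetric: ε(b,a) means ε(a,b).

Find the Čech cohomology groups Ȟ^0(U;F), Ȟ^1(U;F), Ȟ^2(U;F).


Ȟ^0 ≅ Z; Ȟ^1 ≅ Z^2; Ȟ^2 ≅ 0

nonempty overlaps:
  U12={q10} U14={q6} U15={q9} U16={q1,q4} U23={q3} U34={q2} U56={q5}
C dims 6,7; δ0: rk 5, SNF 1^5
degree 0: 6−5−0 = 1 → Ȟ^0 ≅ Z
degree 1: 7−0−5 = 2 → Ȟ^1 ≅ Z^2
degree 2: 0−0−0 = 0 → Ȟ^2 ≅ 0


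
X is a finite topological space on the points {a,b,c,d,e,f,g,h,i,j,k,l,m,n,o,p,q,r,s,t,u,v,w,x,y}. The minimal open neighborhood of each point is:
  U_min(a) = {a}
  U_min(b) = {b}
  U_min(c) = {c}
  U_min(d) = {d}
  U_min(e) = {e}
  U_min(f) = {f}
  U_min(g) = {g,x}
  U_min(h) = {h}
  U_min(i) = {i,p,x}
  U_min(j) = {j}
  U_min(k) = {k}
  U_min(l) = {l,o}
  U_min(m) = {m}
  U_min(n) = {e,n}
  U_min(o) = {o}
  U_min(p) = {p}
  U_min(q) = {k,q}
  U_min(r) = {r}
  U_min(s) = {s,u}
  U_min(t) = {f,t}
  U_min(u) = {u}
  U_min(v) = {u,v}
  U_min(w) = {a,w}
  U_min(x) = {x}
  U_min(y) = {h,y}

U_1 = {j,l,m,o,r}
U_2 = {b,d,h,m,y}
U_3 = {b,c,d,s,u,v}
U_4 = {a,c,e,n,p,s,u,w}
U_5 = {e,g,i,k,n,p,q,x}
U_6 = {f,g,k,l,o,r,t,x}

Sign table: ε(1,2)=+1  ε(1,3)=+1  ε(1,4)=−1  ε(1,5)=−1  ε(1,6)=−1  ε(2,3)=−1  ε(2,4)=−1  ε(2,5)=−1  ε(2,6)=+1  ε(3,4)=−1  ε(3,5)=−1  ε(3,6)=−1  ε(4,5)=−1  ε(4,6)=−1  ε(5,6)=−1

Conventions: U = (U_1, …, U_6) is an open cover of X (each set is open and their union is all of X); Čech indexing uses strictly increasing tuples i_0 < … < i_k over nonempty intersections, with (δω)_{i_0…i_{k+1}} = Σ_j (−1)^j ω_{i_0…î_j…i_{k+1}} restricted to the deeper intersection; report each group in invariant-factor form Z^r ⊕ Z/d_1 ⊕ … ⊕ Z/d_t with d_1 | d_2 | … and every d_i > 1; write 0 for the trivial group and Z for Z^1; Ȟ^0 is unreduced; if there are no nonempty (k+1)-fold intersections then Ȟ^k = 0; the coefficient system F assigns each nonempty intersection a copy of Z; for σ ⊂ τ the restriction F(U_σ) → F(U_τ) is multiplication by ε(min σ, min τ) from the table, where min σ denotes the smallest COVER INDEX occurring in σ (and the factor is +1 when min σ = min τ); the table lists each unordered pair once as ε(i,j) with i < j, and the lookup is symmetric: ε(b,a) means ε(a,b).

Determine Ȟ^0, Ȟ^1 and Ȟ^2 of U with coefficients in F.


cover nerve:
  U12={m} U16={l,o,r} U23={b,d} U34={c,s,u} U45={e,n,p} U56={g,k,x}
C dims 6,6; δ0: rk 6, SNF 1^5·2
Ȟ^0: (6−6)−0=0 ⇒ 0
Ȟ^1: (6−0)−6=0 plus torsion [2] ⇒ Z/2
Ȟ^2: (0−0)−0=0 ⇒ 0

Ȟ^0 = 0,  Ȟ^1 = Z/2,  Ȟ^2 = 0


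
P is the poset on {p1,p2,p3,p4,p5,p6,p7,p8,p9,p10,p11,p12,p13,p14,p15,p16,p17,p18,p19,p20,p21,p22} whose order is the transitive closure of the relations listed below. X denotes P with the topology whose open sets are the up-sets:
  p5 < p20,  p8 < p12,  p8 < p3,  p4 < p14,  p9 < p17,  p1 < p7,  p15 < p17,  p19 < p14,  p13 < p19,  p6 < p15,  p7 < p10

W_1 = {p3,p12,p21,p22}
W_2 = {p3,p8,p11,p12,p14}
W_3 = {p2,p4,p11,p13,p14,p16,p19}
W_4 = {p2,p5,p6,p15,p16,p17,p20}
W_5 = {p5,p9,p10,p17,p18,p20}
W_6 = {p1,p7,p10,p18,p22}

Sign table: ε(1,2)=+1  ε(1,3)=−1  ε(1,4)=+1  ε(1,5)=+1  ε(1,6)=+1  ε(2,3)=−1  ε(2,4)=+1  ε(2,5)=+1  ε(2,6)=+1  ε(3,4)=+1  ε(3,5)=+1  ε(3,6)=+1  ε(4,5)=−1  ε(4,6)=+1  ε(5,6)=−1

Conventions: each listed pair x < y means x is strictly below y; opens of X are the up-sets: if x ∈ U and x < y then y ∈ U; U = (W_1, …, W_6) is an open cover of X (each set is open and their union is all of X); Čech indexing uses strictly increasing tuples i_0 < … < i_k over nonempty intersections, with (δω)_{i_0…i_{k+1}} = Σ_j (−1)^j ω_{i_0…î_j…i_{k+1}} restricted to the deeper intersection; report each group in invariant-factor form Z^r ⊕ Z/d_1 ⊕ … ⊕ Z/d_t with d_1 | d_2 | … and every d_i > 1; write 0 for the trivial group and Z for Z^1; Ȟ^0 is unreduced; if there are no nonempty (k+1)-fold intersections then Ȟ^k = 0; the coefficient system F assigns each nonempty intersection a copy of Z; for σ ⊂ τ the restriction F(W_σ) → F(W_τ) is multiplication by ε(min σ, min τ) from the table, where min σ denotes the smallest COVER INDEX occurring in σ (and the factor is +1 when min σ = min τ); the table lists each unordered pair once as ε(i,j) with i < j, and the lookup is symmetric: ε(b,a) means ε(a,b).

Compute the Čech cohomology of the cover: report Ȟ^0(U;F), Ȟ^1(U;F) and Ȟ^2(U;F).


intersection data:
  W12={p3,p12} W16={p22} W23={p11,p14} W34={p2,p16} W45={p5,p17,p20} W56={p10,p18}
C dims 6,6; δ0: rk 6, SNF 1^5·2
Ȟ^0 = (6 − 6) − 0 = 0, so Ȟ^0 ≅ 0
Ȟ^1 = (6 − 0) − 6 = 0 plus torsion [2], so Ȟ^1 ≅ Z/2
Ȟ^2 = (0 − 0) − 0 = 0, so Ȟ^2 ≅ 0

Ȟ^0 = 0; Ȟ^1 = Z/2; Ȟ^2 = 0


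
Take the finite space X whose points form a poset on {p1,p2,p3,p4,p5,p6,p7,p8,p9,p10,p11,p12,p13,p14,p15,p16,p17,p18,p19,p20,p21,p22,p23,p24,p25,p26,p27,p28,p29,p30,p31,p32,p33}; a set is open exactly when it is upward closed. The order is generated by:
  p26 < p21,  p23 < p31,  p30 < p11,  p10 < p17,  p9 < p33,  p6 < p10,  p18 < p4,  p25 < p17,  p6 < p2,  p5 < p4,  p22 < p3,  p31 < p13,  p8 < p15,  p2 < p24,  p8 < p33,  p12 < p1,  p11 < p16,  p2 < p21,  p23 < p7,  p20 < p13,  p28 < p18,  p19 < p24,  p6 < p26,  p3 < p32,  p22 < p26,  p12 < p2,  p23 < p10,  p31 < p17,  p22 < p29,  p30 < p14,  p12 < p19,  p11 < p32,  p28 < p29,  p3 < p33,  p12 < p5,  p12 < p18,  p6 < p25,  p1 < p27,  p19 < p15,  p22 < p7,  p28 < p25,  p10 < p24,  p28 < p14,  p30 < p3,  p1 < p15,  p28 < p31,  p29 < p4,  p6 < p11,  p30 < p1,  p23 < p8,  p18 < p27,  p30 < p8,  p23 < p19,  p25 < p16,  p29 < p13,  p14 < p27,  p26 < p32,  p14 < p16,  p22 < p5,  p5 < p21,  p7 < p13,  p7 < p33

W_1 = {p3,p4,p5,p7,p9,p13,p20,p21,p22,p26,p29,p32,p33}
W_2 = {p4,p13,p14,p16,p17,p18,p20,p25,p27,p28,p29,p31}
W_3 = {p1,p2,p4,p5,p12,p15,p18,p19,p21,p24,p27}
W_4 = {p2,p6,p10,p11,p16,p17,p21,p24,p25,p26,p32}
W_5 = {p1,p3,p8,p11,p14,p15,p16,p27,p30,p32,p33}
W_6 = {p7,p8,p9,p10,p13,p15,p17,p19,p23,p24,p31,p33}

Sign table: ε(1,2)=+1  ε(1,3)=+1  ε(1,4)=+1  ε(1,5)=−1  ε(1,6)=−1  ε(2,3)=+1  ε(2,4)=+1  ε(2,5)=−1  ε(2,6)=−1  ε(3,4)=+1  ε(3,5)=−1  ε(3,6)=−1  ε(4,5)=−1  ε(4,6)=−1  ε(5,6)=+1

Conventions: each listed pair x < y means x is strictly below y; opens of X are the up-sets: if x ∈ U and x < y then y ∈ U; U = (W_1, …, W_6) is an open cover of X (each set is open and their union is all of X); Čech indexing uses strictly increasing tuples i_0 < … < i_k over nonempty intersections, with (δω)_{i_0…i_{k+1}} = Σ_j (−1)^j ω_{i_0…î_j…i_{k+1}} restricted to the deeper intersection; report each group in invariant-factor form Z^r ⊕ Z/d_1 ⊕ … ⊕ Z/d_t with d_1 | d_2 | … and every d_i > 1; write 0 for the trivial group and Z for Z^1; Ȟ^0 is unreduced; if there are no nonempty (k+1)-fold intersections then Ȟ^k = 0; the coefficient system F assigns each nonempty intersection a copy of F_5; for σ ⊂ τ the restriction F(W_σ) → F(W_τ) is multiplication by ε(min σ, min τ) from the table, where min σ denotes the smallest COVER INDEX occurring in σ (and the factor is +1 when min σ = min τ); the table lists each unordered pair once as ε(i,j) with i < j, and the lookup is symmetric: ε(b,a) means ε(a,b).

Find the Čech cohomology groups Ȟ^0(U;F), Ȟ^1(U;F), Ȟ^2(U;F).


Ȟ^0 ≅ Z/5,  Ȟ^1 ≅ 0,  Ȟ^2 ≅ 0

intersection data:
  W12={p4,p13,p20,p29} W13={p4,p5,p21} W14={p21,p26,p32} W15={p3,p32,p33} W16={p7,p9,p13,p33} W23={p4,p18,p27} W24={p16,p17,p25} W25={p14,p16,p27} W26={p13,p17,p31} W34={p2,p21,p24} W35={p1,p15,p27} W36={p15,p19,p24} W45={p11,p16,p32} W46={p10,p17,p24} W56={p8,p15,p33}
  W123={p4} W126={p13} W134={p21} W145={p32} W156={p33} W235={p27} W245={p16} W246={p17} W346={p24} W356={p15}
C dims 6,15,10; δ0: rk_F5 5; δ1: rk_F5 10
Ȟ^0 = (6 − 5) − 0 = 1, so Ȟ^0 ≅ Z/5
Ȟ^1 = (15 − 10) − 5 = 0, so Ȟ^1 ≅ 0
Ȟ^2 = (10 − 0) − 10 = 0, so Ȟ^2 ≅ 0


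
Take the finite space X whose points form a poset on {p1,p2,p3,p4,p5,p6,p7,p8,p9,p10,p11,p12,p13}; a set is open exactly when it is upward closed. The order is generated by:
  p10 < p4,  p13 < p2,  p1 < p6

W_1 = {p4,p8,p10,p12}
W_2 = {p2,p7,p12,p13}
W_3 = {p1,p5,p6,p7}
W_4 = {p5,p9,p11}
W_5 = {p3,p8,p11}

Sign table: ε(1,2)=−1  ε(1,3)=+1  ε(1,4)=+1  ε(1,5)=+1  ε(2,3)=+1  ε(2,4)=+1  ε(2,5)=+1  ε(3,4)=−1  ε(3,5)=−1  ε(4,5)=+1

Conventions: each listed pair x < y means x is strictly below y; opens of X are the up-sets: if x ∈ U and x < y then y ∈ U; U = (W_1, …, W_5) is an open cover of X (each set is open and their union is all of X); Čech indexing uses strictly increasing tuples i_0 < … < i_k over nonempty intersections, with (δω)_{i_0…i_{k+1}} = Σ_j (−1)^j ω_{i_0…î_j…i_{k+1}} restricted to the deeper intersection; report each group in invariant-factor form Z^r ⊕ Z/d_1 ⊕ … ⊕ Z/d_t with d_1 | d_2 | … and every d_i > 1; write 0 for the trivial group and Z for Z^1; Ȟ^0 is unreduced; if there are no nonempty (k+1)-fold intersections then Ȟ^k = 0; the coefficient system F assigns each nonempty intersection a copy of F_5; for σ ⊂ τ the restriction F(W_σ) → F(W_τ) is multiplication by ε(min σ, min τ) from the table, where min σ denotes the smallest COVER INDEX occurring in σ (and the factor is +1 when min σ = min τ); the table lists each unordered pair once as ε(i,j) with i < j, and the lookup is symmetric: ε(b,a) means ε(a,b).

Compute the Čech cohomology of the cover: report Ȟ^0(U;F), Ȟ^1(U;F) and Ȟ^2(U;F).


Ȟ^0 = Z/5; Ȟ^1 = Z/5; Ȟ^2 = 0

nerve simplices:
  W12={p12} W15={p8} W23={p7} W34={p5} W45={p11}
C dims 5,5; δ0: rk_F5 4
degree 0: 5−4−0 = 1 → Ȟ^0 ≅ Z/5
degree 1: 5−0−4 = 1 → Ȟ^1 ≅ Z/5
degree 2: 0−0−0 = 0 → Ȟ^2 ≅ 0


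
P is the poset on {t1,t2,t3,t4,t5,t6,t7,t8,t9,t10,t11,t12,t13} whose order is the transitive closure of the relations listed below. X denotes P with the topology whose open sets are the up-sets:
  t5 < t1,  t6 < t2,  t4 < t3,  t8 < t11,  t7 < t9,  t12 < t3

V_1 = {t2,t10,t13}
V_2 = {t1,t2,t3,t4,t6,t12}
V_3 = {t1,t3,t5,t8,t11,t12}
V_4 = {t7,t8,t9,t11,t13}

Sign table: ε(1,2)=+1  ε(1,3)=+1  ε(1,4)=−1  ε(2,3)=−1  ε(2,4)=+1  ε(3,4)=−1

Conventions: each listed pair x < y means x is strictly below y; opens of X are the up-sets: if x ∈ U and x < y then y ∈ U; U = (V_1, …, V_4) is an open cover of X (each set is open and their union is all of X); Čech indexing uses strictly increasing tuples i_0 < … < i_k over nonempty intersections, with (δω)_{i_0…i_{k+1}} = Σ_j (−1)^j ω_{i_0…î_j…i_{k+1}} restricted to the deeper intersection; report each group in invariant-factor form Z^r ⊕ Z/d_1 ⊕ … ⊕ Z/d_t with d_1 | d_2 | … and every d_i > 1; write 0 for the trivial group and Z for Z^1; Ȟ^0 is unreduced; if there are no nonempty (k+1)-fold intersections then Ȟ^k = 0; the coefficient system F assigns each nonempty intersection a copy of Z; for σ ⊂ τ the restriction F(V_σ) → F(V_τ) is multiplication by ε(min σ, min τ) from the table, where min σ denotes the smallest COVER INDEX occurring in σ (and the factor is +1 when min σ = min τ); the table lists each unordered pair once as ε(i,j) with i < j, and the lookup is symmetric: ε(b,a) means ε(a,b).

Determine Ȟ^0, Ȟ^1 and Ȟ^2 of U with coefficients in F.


Ȟ^0 ≅ 0, Ȟ^1 ≅ Z/2 and Ȟ^2 ≅ 0

cover nerve:
  V12={t2} V14={t13} V23={t1,t3,t12} V34={t8,t11}
C dims 4,4; δ0: rk 4, SNF 1^3·2
Ȟ^0: (4−4)−0=0 ⇒ 0
Ȟ^1: (4−0)−4=0 plus torsion [2] ⇒ Z/2
Ȟ^2: (0−0)−0=0 ⇒ 0


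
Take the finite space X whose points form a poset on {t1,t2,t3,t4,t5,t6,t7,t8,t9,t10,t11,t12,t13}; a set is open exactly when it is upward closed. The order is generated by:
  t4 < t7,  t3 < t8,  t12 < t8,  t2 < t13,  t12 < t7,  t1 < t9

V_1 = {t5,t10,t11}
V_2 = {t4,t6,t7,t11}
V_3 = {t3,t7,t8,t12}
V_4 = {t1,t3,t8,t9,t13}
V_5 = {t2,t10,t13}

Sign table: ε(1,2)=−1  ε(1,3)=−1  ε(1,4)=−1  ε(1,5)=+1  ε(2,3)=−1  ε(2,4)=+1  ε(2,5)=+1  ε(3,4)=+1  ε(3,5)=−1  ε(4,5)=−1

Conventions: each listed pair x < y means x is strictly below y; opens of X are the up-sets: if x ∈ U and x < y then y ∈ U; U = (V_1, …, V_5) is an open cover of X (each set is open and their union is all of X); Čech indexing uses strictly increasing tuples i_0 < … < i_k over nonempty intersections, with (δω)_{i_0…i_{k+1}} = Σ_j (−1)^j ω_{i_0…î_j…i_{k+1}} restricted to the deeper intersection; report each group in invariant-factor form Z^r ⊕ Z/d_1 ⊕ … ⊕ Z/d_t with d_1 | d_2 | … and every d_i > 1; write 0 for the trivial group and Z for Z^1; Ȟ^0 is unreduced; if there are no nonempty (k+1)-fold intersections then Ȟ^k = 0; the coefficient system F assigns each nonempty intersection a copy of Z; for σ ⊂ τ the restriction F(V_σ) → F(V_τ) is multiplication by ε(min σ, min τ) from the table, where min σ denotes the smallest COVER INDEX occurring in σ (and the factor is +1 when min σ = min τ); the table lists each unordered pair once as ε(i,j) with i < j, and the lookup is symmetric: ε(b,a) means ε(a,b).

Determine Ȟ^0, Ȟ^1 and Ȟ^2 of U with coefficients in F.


Ȟ^0(U;F) ≅ 0, Ȟ^1(U;F) ≅ Z/2, Ȟ^2(U;F) ≅ 0

nerve simplices:
  V12={t11} V15={t10} V23={t7} V34={t3,t8} V45={t13}
C dims 5,5; δ0: rk 5, SNF 1^4·2
degree 0: 5−5−0 = 0 → Ȟ^0 ≅ 0
degree 1: 5−0−5 = 0 plus torsion [2] → Ȟ^1 ≅ Z/2
degree 2: 0−0−0 = 0 → Ȟ^2 ≅ 0


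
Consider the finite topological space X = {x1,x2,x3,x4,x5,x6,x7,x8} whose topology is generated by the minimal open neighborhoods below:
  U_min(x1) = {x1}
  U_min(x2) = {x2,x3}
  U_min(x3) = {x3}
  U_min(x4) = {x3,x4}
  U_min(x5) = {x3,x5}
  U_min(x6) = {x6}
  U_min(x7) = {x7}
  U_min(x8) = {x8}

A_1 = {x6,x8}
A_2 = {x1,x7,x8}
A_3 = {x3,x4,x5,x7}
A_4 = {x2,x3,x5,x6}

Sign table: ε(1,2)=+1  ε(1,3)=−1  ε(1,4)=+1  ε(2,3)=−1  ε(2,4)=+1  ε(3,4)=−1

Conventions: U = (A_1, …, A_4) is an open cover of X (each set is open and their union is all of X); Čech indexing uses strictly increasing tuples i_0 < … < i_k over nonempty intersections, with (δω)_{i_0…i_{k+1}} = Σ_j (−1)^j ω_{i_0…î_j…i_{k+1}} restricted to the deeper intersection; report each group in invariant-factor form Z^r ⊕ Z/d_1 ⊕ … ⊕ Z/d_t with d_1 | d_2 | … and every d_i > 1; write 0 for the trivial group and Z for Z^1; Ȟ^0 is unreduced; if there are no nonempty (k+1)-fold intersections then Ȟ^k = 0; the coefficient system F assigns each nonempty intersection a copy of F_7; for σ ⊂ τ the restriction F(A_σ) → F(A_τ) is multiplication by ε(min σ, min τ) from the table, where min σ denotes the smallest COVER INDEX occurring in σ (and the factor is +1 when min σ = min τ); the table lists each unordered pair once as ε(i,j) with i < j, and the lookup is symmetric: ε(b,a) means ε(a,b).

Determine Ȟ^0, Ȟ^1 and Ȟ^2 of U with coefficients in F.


Ȟ^0 ≅ Z/7; Ȟ^1 ≅ Z/7; Ȟ^2 ≅ 0

nonempty intersections:
  A12={x8} A14={x6} A23={x7} A34={x3,x5}
C dims 4,4; δ0: rk_F7 3
Ȟ^0: (4−3)−0=1 ⇒ Z/7
Ȟ^1: (4−0)−3=1 ⇒ Z/7
Ȟ^2: (0−0)−0=0 ⇒ 0


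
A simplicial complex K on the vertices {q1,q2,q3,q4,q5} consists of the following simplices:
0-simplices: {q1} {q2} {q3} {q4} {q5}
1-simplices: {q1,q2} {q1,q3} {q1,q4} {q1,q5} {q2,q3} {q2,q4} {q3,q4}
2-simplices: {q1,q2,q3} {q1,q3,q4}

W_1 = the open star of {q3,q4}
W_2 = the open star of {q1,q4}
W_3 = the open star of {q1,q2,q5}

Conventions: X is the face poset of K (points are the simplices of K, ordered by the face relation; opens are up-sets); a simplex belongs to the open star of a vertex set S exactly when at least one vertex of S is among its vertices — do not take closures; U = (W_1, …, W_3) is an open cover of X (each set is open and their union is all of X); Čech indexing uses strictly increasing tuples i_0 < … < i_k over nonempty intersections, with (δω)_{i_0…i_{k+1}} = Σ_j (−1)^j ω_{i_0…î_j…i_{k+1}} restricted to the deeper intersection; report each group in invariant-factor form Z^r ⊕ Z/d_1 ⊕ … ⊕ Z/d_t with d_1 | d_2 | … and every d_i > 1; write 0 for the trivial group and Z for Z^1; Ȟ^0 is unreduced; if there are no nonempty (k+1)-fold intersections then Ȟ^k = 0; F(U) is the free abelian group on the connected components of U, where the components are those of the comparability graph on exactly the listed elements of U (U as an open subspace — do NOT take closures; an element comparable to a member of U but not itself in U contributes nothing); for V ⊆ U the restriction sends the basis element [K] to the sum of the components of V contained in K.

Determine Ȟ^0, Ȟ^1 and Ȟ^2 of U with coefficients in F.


Ȟ^0 ≅ Z, Ȟ^1 ≅ Z and Ȟ^2 ≅ 0

intersection data:
  W1={{q3},{q4},{q1,q3},{q1,q4},{q2,q3},{q2,q4},{q3,q4},{q1,q2,q3},{q1,q3,q4}} W2={{q1},{q4},{q1,q2},{q1,q3},{q1,q4},{q1,q5},{q2,q4},{q3,q4},{q1,q2,q3},{q1,q3,q4}} W3={{q1},{q2},{q5},{q1,q2},{q1,q3},{q1,q4},{q1,q5},{q2,q3},{q2,q4},{q1,q2,q3},{q1,q3,q4}}
  W12={{q4},{q1,q3},{q1,q4},{q2,q4},{q3,q4},{q1,q2,q3},{q1,q3,q4}} W13={{q1,q3},{q1,q4},{q2,q3},{q2,q4},{q1,q2,q3},{q1,q3,q4}} W23={{q1},{q1,q2},{q1,q3},{q1,q4},{q1,q5},{q2,q4},{q1,q2,q3},{q1,q3,q4}}
  W123={{q1,q3},{q1,q4},{q2,q4},{q1,q2,q3},{q1,q3,q4}}
components per intersection:
  W1: {{q3},{q4},{q1,q3},{q1,q4},{q2,q3},{q2,q4},{q3,q4},{q1,q2,q3},{q1,q3,q4}}
  W2: {{q1},{q4},{q1,q2},{q1,q3},{q1,q4},{q1,q5},{q2,q4},{q3,q4},{q1,q2,q3},{q1,q3,q4}}
  W3: {{q1},{q2},{q5},{q1,q2},{q1,q3},{q1,q4},{q1,q5},{q2,q3},{q2,q4},{q1,q2,q3},{q1,q3,q4}}
  W12: {{q4},{q1,q3},{q1,q4},{q2,q4},{q3,q4},{q1,q2,q3},{q1,q3,q4}}
  W13: {{q1,q3},{q1,q4},{q2,q3},{q1,q2,q3},{q1,q3,q4}} {{q2,q4}}
  W23: {{q1},{q1,q2},{q1,q3},{q1,q4},{q1,q5},{q1,q2,q3},{q1,q3,q4}} {{q2,q4}}
  W123: {{q1,q3},{q1,q4},{q1,q2,q3},{q1,q3,q4}} {{q2,q4}}
C dims 3,5,2; δ0: rk 2, SNF 1^2; δ1: rk 2, SNF 1^2
Ȟ^0 = (3 − 2) − 0 = 1, so Ȟ^0 ≅ Z
Ȟ^1 = (5 − 2) − 2 = 1, so Ȟ^1 ≅ Z
Ȟ^2 = (2 − 0) − 2 = 0, so Ȟ^2 ≅ 0
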